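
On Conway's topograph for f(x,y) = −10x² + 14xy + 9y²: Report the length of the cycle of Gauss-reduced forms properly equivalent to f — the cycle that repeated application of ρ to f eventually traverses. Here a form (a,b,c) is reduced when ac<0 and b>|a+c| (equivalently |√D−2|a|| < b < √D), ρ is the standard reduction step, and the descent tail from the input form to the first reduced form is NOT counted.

D = 556, ⌊√D⌋ = 23
river: ρ → (9,22,-2)
river: ρ → (-2,22,9)
river: ρ → (9,14,-10)
river: ρ → (-10,6,13)
river: ρ → (13,20,-3)
river: ρ → (-3,22,6)
river: ρ → (6,14,-15)
river: ρ → (-15,16,5)
river: ρ → (5,14,-18)
river: ρ → (-18,22,1)
river: ρ → (1,22,-18)
river: ρ → (-18,14,5)
river: ρ → (5,16,-15)
river: ρ → (-15,14,6)
river: ρ → (6,22,-3)
river: ρ → (-3,20,13)
river: ρ → (13,6,-10)
river: ρ → (-10,14,9)
ρ-cycle length = 18 (tail of 0 descent steps not counted)

18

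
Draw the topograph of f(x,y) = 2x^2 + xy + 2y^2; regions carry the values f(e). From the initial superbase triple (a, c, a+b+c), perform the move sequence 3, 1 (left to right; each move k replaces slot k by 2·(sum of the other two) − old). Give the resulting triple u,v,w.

start (2,2,5) = (f(1,0),f(0,1),f(1,1))
replace slot 3: 2·(2+2) − 5 = 3 → (2,2,3)
replace slot 1: 2·(2+3) − 2 = 8 → (8,2,3)

8,2,3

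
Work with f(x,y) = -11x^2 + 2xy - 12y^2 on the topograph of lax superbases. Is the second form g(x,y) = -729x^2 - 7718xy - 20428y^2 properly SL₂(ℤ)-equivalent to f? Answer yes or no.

D₁ = -524, D₂ = -524
f is negative-definite; reduce −f:
−f: reduced (well bottom): (11,-2,12) with a≤c, −a<b≤a
flip sign back: reduced form of f is (-11,2,-12)
g is negative-definite; reduce −g:
−g: translate: b→428 (≡7718 mod 1458), so (729,7718,20428)→(729,428,63)
−g: flip: (729,428,63)→(63,-428,729)
−g: translate: b→-50 (≡-428 mod 126), so (63,-428,729)→(63,-50,12)
−g: flip: (63,-50,12)→(12,50,63)
−g: translate: b→2 (≡50 mod 24), so (12,50,63)→(12,2,11)
−g: flip: (12,2,11)→(11,-2,12)
−g: reduced (well bottom): (11,-2,12) with a≤c, −a<b≤a
flip sign back: reduced form of g is (-11,2,-12)
reduced forms (-11, 2, -12) vs (-11, 2, -12) ⇒ equivalent

yes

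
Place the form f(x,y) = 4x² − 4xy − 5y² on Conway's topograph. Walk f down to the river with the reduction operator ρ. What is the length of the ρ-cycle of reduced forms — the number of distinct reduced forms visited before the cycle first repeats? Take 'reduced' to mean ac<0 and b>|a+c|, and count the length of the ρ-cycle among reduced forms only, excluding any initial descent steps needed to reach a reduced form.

D = 96, ⌊√D⌋ = 9
descent: ρ → (-5,4,4)  [lands on river]
river: ρ → (4,4,-5)
river: ρ → (-5,6,3)
river: ρ → (3,6,-5)
ρ-cycle length = 4 (tail of 1 descent step not counted)

4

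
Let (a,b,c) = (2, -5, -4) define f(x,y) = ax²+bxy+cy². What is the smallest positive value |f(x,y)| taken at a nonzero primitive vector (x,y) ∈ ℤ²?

descent: ρ → (-4,5,2)  [lands on river]
river: ρ → (2,7,-1)
river: ρ → (-1,7,2)
river: ρ → (2,5,-4)
river: ρ → (-4,3,3)
river: ρ → (3,3,-4)
closes: descent 1, river 6
min |a| on river = 1

1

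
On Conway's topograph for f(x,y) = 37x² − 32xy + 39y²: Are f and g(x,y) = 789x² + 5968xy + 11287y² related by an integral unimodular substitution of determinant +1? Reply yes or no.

D₁ = -4748, D₂ = -4748
f: reduced (well bottom): (37,-32,39) with a≤c, −a<b≤a
g: translate: b→-344 (≡5968 mod 1578), so (789,5968,11287)→(789,-344,39)
g: flip: (789,-344,39)→(39,344,789)
g: translate: b→32 (≡344 mod 78), so (39,344,789)→(39,32,37)
g: flip: (39,32,37)→(37,-32,39)
g: reduced (well bottom): (37,-32,39) with a≤c, −a<b≤a
reduced forms (37, -32, 39) vs (37, -32, 39) ⇒ equivalent

yes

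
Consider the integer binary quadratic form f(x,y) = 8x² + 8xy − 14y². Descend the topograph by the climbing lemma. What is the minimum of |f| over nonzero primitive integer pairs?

river: ρ → (-14,20,2)
river: ρ → (2,20,-14)
river: ρ → (-14,8,8)
river: ρ → (8,8,-14)
closes: descent 0, river 4
min |a| on river = 2

2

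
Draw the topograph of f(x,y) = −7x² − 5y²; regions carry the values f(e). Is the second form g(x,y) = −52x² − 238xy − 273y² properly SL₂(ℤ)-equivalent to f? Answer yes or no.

D₁ = -140, D₂ = -140
f is negative-definite; reduce −f:
−f: flip: (7,0,5)→(5,0,7)
−f: reduced (well bottom): (5,0,7) with a≤c, −a<b≤a
flip sign back: reduced form of f is (-5,0,-7)
g is negative-definite; reduce −g:
−g: translate: b→30 (≡238 mod 104), so (52,238,273)→(52,30,5)
−g: flip: (52,30,5)→(5,-30,52)
−g: translate: b→0 (≡-30 mod 10), so (5,-30,52)→(5,0,7)
−g: reduced (well bottom): (5,0,7) with a≤c, −a<b≤a
flip sign back: reduced form of g is (-5,0,-7)
reduced forms (-5, 0, -7) vs (-5, 0, -7) ⇒ equivalent

yes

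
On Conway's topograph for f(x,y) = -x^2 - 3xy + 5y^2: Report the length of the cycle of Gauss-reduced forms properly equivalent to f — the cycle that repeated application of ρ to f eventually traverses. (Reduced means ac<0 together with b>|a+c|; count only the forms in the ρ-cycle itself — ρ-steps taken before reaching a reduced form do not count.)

D = 29, ⌊√D⌋ = 5
descent: ρ → (5,3,-1)
descent: ρ → (-1,5,1)  [lands on river]
river: ρ → (1,5,-1)
ρ-cycle length = 2 (tail of 2 descent steps not counted)

2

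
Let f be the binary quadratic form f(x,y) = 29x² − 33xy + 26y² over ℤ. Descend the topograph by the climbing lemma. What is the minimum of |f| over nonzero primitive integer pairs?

translate: b→25 (≡-33 mod 58), so (29,-33,26)→(29,25,22)
flip: (29,25,22)→(22,-25,29)
translate: b→19 (≡-25 mod 44), so (22,-25,29)→(22,19,26)
reduced (well bottom): (22,19,26) with a≤c, −a<b≤a
well minimum = a = 22

22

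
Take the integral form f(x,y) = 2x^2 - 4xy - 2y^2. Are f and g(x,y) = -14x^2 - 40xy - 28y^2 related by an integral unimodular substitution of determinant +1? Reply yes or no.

D₁ = 32, D₂ = 32
river cycle of f (length 2): (-2, 4, 2), (2, 4, -2)
river cycle of g (length 2): (-2, 4, 2), (2, 4, -2)
cycles coincide ⇒ equivalent

yes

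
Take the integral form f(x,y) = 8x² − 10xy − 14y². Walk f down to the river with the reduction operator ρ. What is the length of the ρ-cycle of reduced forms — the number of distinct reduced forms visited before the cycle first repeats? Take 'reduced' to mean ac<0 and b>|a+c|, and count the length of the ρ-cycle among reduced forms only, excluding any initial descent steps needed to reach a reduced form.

D = 548, ⌊√D⌋ = 23
descent: ρ → (-14,10,8)  [lands on river]
river: ρ → (8,22,-2)
river: ρ → (-2,22,8)
river: ρ → (8,10,-14)
river: ρ → (-14,18,4)
river: ρ → (4,22,-4)
river: ρ → (-4,18,14)
river: ρ → (14,10,-8)
river: ρ → (-8,22,2)
river: ρ → (2,22,-8)
river: ρ → (-8,10,14)
river: ρ → (14,18,-4)
river: ρ → (-4,22,4)
river: ρ → (4,18,-14)
ρ-cycle length = 14 (tail of 1 descent step not counted)

14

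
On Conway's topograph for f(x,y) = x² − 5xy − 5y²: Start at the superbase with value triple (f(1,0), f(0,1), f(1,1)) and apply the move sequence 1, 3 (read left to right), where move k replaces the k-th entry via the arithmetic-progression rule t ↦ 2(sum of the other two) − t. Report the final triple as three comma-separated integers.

start (1,-5,-9) = (f(1,0),f(0,1),f(1,1))
replace slot 1: 2·((-5)+(-9)) − 1 = -29 → (-29,-5,-9)
replace slot 3: 2·((-29)+(-5)) − (-9) = -59 → (-29,-5,-59)

-29,-5,-59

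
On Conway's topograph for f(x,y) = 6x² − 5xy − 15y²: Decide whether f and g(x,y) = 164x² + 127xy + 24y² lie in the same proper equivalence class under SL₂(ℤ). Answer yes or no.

D₁ = 385, D₂ = 385
river cycle of f (length 12): (6, 19, -1), (-1, 19, 6), (6, 17, -4), (-4, 15, 10), (10, 5, -9), (-9, 13, 6), (6, 11, -11), (-11, 11, 6), (6, 13, -9), (-9, 5, 10), … (2 more)
river cycle of g (length 12): (-1, 19, 6), (6, 17, -4), (-4, 15, 10), (10, 5, -9), (-9, 13, 6), (6, 11, -11), (-11, 11, 6), (6, 13, -9), (-9, 5, 10), (10, 15, -4), … (2 more)
cycles coincide ⇒ equivalent

yes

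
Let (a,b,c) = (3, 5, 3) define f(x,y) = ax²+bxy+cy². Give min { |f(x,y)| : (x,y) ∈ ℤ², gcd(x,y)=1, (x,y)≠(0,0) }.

translate: b→-1 (≡5 mod 6), so (3,5,3)→(3,-1,1)
flip: (3,-1,1)→(1,1,3)
reduced (well bottom): (1,1,3) with a≤c, −a<b≤a
well minimum = a = 1

1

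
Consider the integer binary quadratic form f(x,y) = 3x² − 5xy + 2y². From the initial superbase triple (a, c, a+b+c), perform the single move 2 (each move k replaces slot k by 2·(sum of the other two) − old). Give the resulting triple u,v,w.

start (3,2,0) = (f(1,0),f(0,1),f(1,1))
replace slot 2: 2·(3+0) − 2 = 4 → (3,4,0)

3,4,0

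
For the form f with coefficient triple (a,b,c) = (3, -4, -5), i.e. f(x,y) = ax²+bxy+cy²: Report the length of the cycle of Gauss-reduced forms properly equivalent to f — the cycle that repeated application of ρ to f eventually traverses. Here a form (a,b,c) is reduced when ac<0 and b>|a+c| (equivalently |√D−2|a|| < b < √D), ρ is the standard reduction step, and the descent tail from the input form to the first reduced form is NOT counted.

D = 76, ⌊√D⌋ = 8
descent: ρ → (-5,4,3)  [lands on river]
river: ρ → (3,8,-1)
river: ρ → (-1,8,3)
river: ρ → (3,4,-5)
river: ρ → (-5,6,2)
river: ρ → (2,6,-5)
ρ-cycle length = 6 (tail of 1 descent step not counted)

6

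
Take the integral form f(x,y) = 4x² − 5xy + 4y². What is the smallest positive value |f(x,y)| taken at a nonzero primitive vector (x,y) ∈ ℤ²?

translate: b→3 (≡-5 mod 8), so (4,-5,4)→(4,3,3)
flip: (4,3,3)→(3,-3,4)
translate: b→3 (≡-3 mod 6), so (3,-3,4)→(3,3,4)
reduced (well bottom): (3,3,4) with a≤c, −a<b≤a
well minimum = a = 3

3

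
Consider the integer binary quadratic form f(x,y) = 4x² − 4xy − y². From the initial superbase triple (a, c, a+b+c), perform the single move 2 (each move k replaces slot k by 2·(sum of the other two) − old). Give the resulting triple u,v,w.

start (4,-1,-1) = (f(1,0),f(0,1),f(1,1))
replace slot 2: 2·(4+(-1)) − (-1) = 7 → (4,7,-1)

4,7,-1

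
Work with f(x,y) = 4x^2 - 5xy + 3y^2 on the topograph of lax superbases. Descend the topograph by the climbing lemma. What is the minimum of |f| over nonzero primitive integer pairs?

translate: b→3 (≡-5 mod 8), so (4,-5,3)→(4,3,2)
flip: (4,3,2)→(2,-3,4)
translate: b→1 (≡-3 mod 4), so (2,-3,4)→(2,1,3)
reduced (well bottom): (2,1,3) with a≤c, −a<b≤a
well minimum = a = 2

2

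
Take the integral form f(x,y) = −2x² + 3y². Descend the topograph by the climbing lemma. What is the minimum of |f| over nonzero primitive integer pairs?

descent: ρ → (3,0,-2)
descent: ρ → (-2,4,1)  [lands on river]
river: ρ → (1,4,-2)
closes: descent 2, river 2
min |a| on river = 1

1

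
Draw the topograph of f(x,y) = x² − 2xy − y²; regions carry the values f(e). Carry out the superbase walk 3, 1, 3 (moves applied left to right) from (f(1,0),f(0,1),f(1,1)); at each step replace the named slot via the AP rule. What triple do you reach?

start (1,-1,-2) = (f(1,0),f(0,1),f(1,1))
replace slot 3: 2·(1+(-1)) − (-2) = 2 → (1,-1,2)
replace slot 1: 2·((-1)+2) − 1 = 1 → (1,-1,2)
replace slot 3: 2·(1+(-1)) − 2 = -2 → (1,-1,-2)

1,-1,-2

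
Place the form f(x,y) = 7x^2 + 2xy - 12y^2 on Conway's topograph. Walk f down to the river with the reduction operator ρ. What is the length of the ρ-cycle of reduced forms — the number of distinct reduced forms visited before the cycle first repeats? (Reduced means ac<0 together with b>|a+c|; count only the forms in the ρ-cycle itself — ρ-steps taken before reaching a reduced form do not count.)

D = 340, ⌊√D⌋ = 18
descent: ρ → (-12,-2,7)
descent: ρ → (7,16,-3)  [lands on river]
river: ρ → (-3,14,12)
river: ρ → (12,10,-5)
river: ρ → (-5,10,12)
river: ρ → (12,14,-3)
river: ρ → (-3,16,7)
river: ρ → (7,12,-7)
river: ρ → (-7,16,3)
river: ρ → (3,14,-12)
river: ρ → (-12,10,5)
river: ρ → (5,10,-12)
river: ρ → (-12,14,3)
river: ρ → (3,16,-7)
river: ρ → (-7,12,7)
ρ-cycle length = 14 (tail of 2 descent steps not counted)

14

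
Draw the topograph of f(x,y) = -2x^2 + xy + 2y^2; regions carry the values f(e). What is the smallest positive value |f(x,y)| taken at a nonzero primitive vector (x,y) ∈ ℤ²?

river: ρ → (2,3,-1)
river: ρ → (-1,3,2)
river: ρ → (2,1,-2)
river: ρ → (-2,3,1)
river: ρ → (1,3,-2)
river: ρ → (-2,1,2)
closes: descent 0, river 6
min |a| on river = 1

1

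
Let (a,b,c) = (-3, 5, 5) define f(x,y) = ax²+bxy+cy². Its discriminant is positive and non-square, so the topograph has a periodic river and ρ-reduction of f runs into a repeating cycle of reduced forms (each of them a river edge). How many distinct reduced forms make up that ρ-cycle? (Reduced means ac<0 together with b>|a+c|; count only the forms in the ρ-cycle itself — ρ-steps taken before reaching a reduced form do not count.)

D = 85, ⌊√D⌋ = 9
river: ρ → (5,5,-3)
river: ρ → (-3,7,3)
river: ρ → (3,5,-5)
river: ρ → (-5,5,3)
river: ρ → (3,7,-3)
river: ρ → (-3,5,5)
ρ-cycle length = 6 (tail of 0 descent steps not counted)

6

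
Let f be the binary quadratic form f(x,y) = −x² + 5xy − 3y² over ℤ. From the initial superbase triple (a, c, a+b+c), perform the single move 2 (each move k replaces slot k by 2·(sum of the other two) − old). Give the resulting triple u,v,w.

start (-1,-3,1) = (f(1,0),f(0,1),f(1,1))
replace slot 2: 2·((-1)+1) − (-3) = 3 → (-1,3,1)

-1,3,1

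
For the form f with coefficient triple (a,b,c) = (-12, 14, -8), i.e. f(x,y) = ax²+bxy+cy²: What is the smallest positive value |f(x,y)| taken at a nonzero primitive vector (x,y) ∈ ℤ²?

translate: b→10 (≡-14 mod 24), so (12,-14,8)→(12,10,6)
flip: (12,10,6)→(6,-10,12)
translate: b→2 (≡-10 mod 12), so (6,-10,12)→(6,2,8)
reduced (well bottom): (6,2,8) with a≤c, −a<b≤a
well minimum |f| = |-6| = 6 (negative-definite)

6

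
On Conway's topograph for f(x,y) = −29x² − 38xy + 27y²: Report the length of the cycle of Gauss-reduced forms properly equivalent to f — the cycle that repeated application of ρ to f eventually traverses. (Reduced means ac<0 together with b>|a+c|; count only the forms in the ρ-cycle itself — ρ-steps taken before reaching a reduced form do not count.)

D = 4576, ⌊√D⌋ = 67
descent: ρ → (27,38,-29)  [lands on river]
river: ρ → (-29,20,36)
river: ρ → (36,52,-13)
river: ρ → (-13,52,36)
river: ρ → (36,20,-29)
river: ρ → (-29,38,27)
river: ρ → (27,16,-40)
river: ρ → (-40,64,3)
river: ρ → (3,62,-61)
river: ρ → (-61,60,4)
river: ρ → (4,60,-61)
river: ρ → (-61,62,3)
river: ρ → (3,64,-40)
river: ρ → (-40,16,27)
ρ-cycle length = 14 (tail of 1 descent step not counted)

14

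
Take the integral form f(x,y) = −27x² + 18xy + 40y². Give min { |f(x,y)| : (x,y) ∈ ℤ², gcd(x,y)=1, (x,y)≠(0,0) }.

river: ρ → (40,62,-5)
river: ρ → (-5,68,1)
river: ρ → (1,68,-5)
river: ρ → (-5,62,40)
river: ρ → (40,18,-27)
river: ρ → (-27,36,31)
river: ρ → (31,26,-32)
river: ρ → (-32,38,25)
river: ρ → (25,62,-8)
river: ρ → (-8,66,9)
river: ρ → (9,60,-29)
river: ρ → (-29,56,13)
river: ρ → (13,48,-45)
river: ρ → (-45,42,16)
river: ρ → (16,54,-27)
river: ρ → (-27,54,16)
river: ρ → (16,42,-45)
river: ρ → (-45,48,13)
river: ρ → (13,56,-29)
river: ρ → (-29,60,9)
river: ρ → (9,66,-8)
river: ρ → (-8,62,25)
river: ρ → (25,38,-32)
river: ρ → (-32,26,31)
river: ρ → (31,36,-27)
river: ρ → (-27,18,40)
closes: descent 0, river 26
min |a| on river = 1

1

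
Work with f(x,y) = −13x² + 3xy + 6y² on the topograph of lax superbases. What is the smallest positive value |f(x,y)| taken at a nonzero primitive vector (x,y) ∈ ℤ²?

descent: ρ → (6,9,-10)  [lands on river]
river: ρ → (-10,11,5)
river: ρ → (5,9,-12)
river: ρ → (-12,15,2)
river: ρ → (2,17,-4)
river: ρ → (-4,15,6)
closes: descent 1, river 6
min |a| on river = 2

2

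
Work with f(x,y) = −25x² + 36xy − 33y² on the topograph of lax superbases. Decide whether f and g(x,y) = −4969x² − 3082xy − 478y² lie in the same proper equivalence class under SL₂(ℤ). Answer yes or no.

D₁ = -2004, D₂ = -2004
f is negative-definite; reduce −f:
−f: translate: b→14 (≡-36 mod 50), so (25,-36,33)→(25,14,22)
−f: flip: (25,14,22)→(22,-14,25)
−f: reduced (well bottom): (22,-14,25) with a≤c, −a<b≤a
flip sign back: reduced form of f is (-22,14,-25)
g is negative-definite; reduce −g:
−g: flip: (4969,3082,478)→(478,-3082,4969)
−g: translate: b→-214 (≡-3082 mod 956), so (478,-3082,4969)→(478,-214,25)
−g: flip: (478,-214,25)→(25,214,478)
−g: translate: b→14 (≡214 mod 50), so (25,214,478)→(25,14,22)
−g: flip: (25,14,22)→(22,-14,25)
−g: reduced (well bottom): (22,-14,25) with a≤c, −a<b≤a
flip sign back: reduced form of g is (-22,14,-25)
reduced forms (-22, 14, -25) vs (-22, 14, -25) ⇒ equivalent

yes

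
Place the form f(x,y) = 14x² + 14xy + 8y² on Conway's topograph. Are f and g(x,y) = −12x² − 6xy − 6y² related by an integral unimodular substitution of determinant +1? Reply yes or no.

D₁ = -252, D₂ = -252
f: flip: (14,14,8)→(8,-14,14)
f: translate: b→2 (≡-14 mod 16), so (8,-14,14)→(8,2,8)
f: reduced (well bottom): (8,2,8) with a≤c, −a<b≤a
g is negative-definite; reduce −g:
−g: flip: (12,6,6)→(6,-6,12)
−g: translate: b→6 (≡-6 mod 12), so (6,-6,12)→(6,6,12)
−g: reduced (well bottom): (6,6,12) with a≤c, −a<b≤a
flip sign back: reduced form of g is (-6,-6,-12)
reduced forms (8, 2, 8) vs (-6, -6, -12) ⇒ inequivalent

no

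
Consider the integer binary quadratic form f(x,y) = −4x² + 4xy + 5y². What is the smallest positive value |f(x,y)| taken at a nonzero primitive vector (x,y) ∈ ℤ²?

river: ρ → (5,6,-3)
river: ρ → (-3,6,5)
river: ρ → (5,4,-4)
river: ρ → (-4,4,5)
closes: descent 0, river 4
min |a| on river = 3

3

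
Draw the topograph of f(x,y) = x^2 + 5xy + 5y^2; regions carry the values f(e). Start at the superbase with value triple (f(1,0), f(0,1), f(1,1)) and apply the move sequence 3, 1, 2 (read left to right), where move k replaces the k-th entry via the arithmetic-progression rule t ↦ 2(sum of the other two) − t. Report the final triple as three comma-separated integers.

start (1,5,11) = (f(1,0),f(0,1),f(1,1))
replace slot 3: 2·(1+5) − 11 = 1 → (1,5,1)
replace slot 1: 2·(5+1) − 1 = 11 → (11,5,1)
replace slot 2: 2·(11+1) − 5 = 19 → (11,19,1)

11,19,1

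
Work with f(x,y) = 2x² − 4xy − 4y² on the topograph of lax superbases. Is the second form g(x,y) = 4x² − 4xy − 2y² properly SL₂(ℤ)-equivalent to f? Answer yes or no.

D₁ = 48, D₂ = 48
river cycle of f (length 2): (-4, 4, 2), (2, 4, -4)
river cycle of g (length 2): (-2, 4, 4), (4, 4, -2)
cycles differ ⇒ inequivalent

no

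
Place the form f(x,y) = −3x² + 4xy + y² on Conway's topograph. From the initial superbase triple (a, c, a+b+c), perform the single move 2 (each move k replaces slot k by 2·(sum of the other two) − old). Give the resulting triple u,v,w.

start (-3,1,2) = (f(1,0),f(0,1),f(1,1))
replace slot 2: 2·((-3)+2) − 1 = -3 → (-3,-3,2)

-3,-3,2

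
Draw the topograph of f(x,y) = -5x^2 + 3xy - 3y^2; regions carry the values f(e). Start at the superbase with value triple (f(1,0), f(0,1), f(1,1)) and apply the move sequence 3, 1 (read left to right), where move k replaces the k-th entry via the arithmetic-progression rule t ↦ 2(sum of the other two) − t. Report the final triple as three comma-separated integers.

start (-5,-3,-5) = (f(1,0),f(0,1),f(1,1))
replace slot 3: 2·((-5)+(-3)) − (-5) = -11 → (-5,-3,-11)
replace slot 1: 2·((-3)+(-11)) − (-5) = -23 → (-23,-3,-11)

-23,-3,-11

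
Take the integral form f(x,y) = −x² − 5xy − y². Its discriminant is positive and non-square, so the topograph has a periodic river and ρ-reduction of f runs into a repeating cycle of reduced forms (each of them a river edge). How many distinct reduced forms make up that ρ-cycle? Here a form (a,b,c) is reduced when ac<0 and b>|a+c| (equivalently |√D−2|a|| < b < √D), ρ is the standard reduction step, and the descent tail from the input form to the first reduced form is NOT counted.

D = 21, ⌊√D⌋ = 4
descent: ρ → (-1,3,3)  [lands on river]
river: ρ → (3,3,-1)
ρ-cycle length = 2 (tail of 1 descent step not counted)

2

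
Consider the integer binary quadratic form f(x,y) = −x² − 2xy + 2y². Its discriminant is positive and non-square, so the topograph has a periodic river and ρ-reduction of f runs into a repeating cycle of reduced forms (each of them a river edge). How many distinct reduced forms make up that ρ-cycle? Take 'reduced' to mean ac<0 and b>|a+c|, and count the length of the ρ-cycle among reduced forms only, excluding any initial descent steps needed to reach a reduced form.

D = 12, ⌊√D⌋ = 3
descent: ρ → (2,2,-1)  [lands on river]
river: ρ → (-1,2,2)
ρ-cycle length = 2 (tail of 1 descent step not counted)

2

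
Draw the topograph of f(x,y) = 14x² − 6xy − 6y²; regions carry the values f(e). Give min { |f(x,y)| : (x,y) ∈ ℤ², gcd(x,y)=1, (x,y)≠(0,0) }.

descent: ρ → (-6,18,2)  [lands on river]
river: ρ → (2,18,-6)
closes: descent 1, river 2
min |a| on river = 2

2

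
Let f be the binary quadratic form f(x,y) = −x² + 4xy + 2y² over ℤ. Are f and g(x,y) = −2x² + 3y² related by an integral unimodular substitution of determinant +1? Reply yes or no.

D₁ = 24, D₂ = 24
river cycle of f (length 2): (2, 4, -1), (-1, 4, 2)
river cycle of g (length 2): (-2, 4, 1), (1, 4, -2)
cycles differ ⇒ inequivalent

no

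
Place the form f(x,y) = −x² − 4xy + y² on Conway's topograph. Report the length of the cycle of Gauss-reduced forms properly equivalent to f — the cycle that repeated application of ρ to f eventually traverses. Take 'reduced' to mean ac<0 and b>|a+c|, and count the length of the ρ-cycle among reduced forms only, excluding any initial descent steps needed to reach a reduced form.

D = 20, ⌊√D⌋ = 4
descent: ρ → (1,4,-1)  [lands on river]
river: ρ → (-1,4,1)
ρ-cycle length = 2 (tail of 1 descent step not counted)

2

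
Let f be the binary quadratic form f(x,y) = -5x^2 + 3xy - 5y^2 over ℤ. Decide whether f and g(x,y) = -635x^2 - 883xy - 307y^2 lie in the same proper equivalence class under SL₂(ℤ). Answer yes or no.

D₁ = -91, D₂ = -91
f is negative-definite; reduce −f:
−f: flip: (5,-3,5)→(5,3,5)
−f: reduced (well bottom): (5,3,5) with a≤c, −a<b≤a
flip sign back: reduced form of f is (-5,-3,-5)
g is negative-definite; reduce −g:
−g: translate: b→-387 (≡883 mod 1270), so (635,883,307)→(635,-387,59)
−g: flip: (635,-387,59)→(59,387,635)
−g: translate: b→33 (≡387 mod 118), so (59,387,635)→(59,33,5)
−g: flip: (59,33,5)→(5,-33,59)
−g: translate: b→-3 (≡-33 mod 10), so (5,-33,59)→(5,-3,5)
−g: flip: (5,-3,5)→(5,3,5)
−g: reduced (well bottom): (5,3,5) with a≤c, −a<b≤a
flip sign back: reduced form of g is (-5,-3,-5)
reduced forms (-5, -3, -5) vs (-5, -3, -5) ⇒ equivalent

yes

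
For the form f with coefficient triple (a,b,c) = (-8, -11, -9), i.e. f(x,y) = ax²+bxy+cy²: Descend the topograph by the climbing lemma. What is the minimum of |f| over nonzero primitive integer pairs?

translate: b→-5 (≡11 mod 16), so (8,11,9)→(8,-5,6)
flip: (8,-5,6)→(6,5,8)
reduced (well bottom): (6,5,8) with a≤c, −a<b≤a
well minimum |f| = |-6| = 6 (negative-definite)

6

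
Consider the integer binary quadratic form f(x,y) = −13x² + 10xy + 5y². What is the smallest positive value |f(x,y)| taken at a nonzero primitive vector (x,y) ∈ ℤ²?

river: ρ → (5,10,-13)
river: ρ → (-13,16,2)
river: ρ → (2,16,-13)
river: ρ → (-13,10,5)
closes: descent 0, river 4
min |a| on river = 2

2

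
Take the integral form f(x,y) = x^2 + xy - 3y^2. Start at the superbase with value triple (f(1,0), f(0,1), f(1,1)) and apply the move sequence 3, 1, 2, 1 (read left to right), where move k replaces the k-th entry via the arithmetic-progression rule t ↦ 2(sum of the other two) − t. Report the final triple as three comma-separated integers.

start (1,-3,-1) = (f(1,0),f(0,1),f(1,1))
replace slot 3: 2·(1+(-3)) − (-1) = -3 → (1,-3,-3)
replace slot 1: 2·((-3)+(-3)) − 1 = -13 → (-13,-3,-3)
replace slot 2: 2·((-13)+(-3)) − (-3) = -29 → (-13,-29,-3)
replace slot 1: 2·((-29)+(-3)) − (-13) = -51 → (-51,-29,-3)

-51,-29,-3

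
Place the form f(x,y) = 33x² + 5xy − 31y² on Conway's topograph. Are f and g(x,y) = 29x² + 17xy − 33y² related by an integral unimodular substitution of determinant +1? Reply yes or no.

D₁ = 4117, D₂ = 4117
river cycle of f (length 34): (-31, 57, 7), (7, 55, -39), (-39, 23, 23), (23, 23, -39), (-39, 55, 7), (7, 57, -31), (-31, 5, 33), (33, 61, -3), (-3, 59, 53), (53, 47, -9), … (24 more)
river cycle of g (length 34): (-33, 49, 13), (13, 55, -21), (-21, 29, 39), (39, 49, -11), (-11, 61, 9), (9, 47, -53), (-53, 59, 3), (3, 61, -33), (-33, 5, 31), (31, 57, -7), … (24 more)
cycles differ ⇒ inequivalent

no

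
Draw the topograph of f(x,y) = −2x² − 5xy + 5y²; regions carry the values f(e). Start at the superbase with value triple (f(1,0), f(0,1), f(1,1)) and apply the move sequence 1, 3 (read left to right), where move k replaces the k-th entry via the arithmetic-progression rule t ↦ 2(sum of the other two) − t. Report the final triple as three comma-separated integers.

start (-2,5,-2) = (f(1,0),f(0,1),f(1,1))
replace slot 1: 2·(5+(-2)) − (-2) = 8 → (8,5,-2)
replace slot 3: 2·(8+5) − (-2) = 28 → (8,5,28)

8,5,28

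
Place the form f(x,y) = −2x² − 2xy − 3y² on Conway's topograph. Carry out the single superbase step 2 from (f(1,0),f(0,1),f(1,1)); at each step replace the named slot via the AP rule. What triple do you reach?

start (-2,-3,-7) = (f(1,0),f(0,1),f(1,1))
replace slot 2: 2·((-2)+(-7)) − (-3) = -15 → (-2,-15,-7)

-2,-15,-7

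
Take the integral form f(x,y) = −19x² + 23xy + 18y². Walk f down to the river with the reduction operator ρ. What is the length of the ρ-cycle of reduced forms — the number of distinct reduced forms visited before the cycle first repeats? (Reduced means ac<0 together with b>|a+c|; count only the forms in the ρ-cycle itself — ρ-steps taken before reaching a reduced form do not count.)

D = 1897, ⌊√D⌋ = 43
river: ρ → (18,13,-24)
river: ρ → (-24,35,7)
river: ρ → (7,35,-24)
river: ρ → (-24,13,18)
river: ρ → (18,23,-19)
river: ρ → (-19,15,22)
river: ρ → (22,29,-12)
river: ρ → (-12,43,1)
river: ρ → (1,43,-12)
river: ρ → (-12,29,22)
river: ρ → (22,15,-19)
river: ρ → (-19,23,18)
ρ-cycle length = 12 (tail of 0 descent steps not counted)

12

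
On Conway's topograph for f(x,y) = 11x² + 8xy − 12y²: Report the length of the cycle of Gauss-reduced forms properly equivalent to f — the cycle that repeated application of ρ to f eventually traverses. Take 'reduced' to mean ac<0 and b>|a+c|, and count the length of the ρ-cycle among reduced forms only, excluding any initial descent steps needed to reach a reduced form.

D = 592, ⌊√D⌋ = 24
river: ρ → (-12,16,7)
river: ρ → (7,12,-16)
river: ρ → (-16,20,3)
river: ρ → (3,22,-9)
river: ρ → (-9,14,11)
river: ρ → (11,8,-12)
ρ-cycle length = 6 (tail of 0 descent steps not counted)

6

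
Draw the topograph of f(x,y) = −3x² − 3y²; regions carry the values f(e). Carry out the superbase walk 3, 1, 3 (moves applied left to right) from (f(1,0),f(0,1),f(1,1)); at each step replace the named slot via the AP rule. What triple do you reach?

start (-3,-3,-6) = (f(1,0),f(0,1),f(1,1))
replace slot 3: 2·((-3)+(-3)) − (-6) = -6 → (-3,-3,-6)
replace slot 1: 2·((-3)+(-6)) − (-3) = -15 → (-15,-3,-6)
replace slot 3: 2·((-15)+(-3)) − (-6) = -30 → (-15,-3,-30)

-15,-3,-30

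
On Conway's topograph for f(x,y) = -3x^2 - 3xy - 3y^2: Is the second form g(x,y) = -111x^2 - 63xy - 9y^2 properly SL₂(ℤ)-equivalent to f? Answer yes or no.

D₁ = -27, D₂ = -27
f is negative-definite; reduce −f:
−f: reduced (well bottom): (3,3,3) with a≤c, −a<b≤a
flip sign back: reduced form of f is (-3,-3,-3)
g is negative-definite; reduce −g:
−g: flip: (111,63,9)→(9,-63,111)
−g: translate: b→9 (≡-63 mod 18), so (9,-63,111)→(9,9,3)
−g: flip: (9,9,3)→(3,-9,9)
−g: translate: b→3 (≡-9 mod 6), so (3,-9,9)→(3,3,3)
−g: reduced (well bottom): (3,3,3) with a≤c, −a<b≤a
flip sign back: reduced form of g is (-3,-3,-3)
reduced forms (-3, -3, -3) vs (-3, -3, -3) ⇒ equivalent

yes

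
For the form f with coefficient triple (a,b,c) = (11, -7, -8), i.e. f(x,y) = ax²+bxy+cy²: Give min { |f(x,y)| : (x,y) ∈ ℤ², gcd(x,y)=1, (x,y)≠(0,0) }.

descent: ρ → (-8,7,11)  [lands on river]
river: ρ → (11,15,-4)
river: ρ → (-4,17,7)
river: ρ → (7,11,-10)
river: ρ → (-10,9,8)
river: ρ → (8,7,-11)
river: ρ → (-11,15,4)
river: ρ → (4,17,-7)
river: ρ → (-7,11,10)
river: ρ → (10,9,-8)
closes: descent 1, river 10
min |a| on river = 4

4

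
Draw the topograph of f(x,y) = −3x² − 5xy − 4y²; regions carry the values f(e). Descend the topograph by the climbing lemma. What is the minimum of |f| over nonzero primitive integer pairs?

translate: b→-1 (≡5 mod 6), so (3,5,4)→(3,-1,2)
flip: (3,-1,2)→(2,1,3)
reduced (well bottom): (2,1,3) with a≤c, −a<b≤a
well minimum |f| = |-2| = 2 (negative-definite)

2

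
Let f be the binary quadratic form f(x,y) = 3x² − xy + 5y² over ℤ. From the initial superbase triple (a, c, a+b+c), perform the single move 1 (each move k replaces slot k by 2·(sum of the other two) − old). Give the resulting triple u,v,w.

start (3,5,7) = (f(1,0),f(0,1),f(1,1))
replace slot 1: 2·(5+7) − 3 = 21 → (21,5,7)

21,5,7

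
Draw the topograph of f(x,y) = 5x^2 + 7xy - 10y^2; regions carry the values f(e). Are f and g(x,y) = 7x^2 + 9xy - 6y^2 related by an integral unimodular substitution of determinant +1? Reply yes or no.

D₁ = 249, D₂ = 249
river cycle of f (length 16): (-10, 13, 2), (2, 15, -3), (-3, 15, 2), (2, 13, -10), (-10, 7, 5), (5, 13, -4), (-4, 11, 8), (8, 5, -7), (-7, 9, 6), (6, 15, -1), … (6 more)
river cycle of g (length 16): (-6, 15, 1), (1, 15, -6), (-6, 9, 7), (7, 5, -8), (-8, 11, 4), (4, 13, -5), (-5, 7, 10), (10, 13, -2), (-2, 15, 3), (3, 15, -2), … (6 more)
cycles differ ⇒ inequivalent

no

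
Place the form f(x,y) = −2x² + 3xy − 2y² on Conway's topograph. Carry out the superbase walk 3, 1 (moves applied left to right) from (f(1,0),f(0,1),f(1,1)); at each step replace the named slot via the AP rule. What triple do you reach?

start (-2,-2,-1) = (f(1,0),f(0,1),f(1,1))
replace slot 3: 2·((-2)+(-2)) − (-1) = -7 → (-2,-2,-7)
replace slot 1: 2·((-2)+(-7)) − (-2) = -16 → (-16,-2,-7)

-16,-2,-7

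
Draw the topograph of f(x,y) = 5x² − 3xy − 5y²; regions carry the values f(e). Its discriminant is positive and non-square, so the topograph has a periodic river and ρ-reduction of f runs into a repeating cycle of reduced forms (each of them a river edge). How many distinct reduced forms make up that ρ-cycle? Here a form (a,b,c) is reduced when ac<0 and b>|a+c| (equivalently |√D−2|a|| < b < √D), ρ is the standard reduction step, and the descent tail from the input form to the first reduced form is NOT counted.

D = 109, ⌊√D⌋ = 10
descent: ρ → (-5,3,5)  [lands on river]
river: ρ → (5,7,-3)
river: ρ → (-3,5,7)
river: ρ → (7,9,-1)
river: ρ → (-1,9,7)
river: ρ → (7,5,-3)
river: ρ → (-3,7,5)
river: ρ → (5,3,-5)
river: ρ → (-5,7,3)
river: ρ → (3,5,-7)
river: ρ → (-7,9,1)
river: ρ → (1,9,-7)
river: ρ → (-7,5,3)
river: ρ → (3,7,-5)
ρ-cycle length = 14 (tail of 1 descent step not counted)

14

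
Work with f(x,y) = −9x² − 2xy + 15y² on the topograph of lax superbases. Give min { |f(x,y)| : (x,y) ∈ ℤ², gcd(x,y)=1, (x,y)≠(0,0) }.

descent: ρ → (15,2,-9)
descent: ρ → (-9,16,8)  [lands on river]
river: ρ → (8,16,-9)
river: ρ → (-9,20,4)
river: ρ → (4,20,-9)
closes: descent 2, river 4
min |a| on river = 4

4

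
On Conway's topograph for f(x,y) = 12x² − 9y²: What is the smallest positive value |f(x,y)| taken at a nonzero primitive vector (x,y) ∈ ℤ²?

descent: ρ → (-9,18,3)  [lands on river]
river: ρ → (3,18,-9)
closes: descent 1, river 2
min |a| on river = 3

3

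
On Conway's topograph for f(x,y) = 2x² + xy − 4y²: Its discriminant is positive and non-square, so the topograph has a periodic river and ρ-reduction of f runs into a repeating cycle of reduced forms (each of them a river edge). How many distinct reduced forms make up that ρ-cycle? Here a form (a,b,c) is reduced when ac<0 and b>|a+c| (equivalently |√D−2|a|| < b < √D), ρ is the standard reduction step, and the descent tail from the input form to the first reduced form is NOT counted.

D = 33, ⌊√D⌋ = 5
descent: ρ → (-4,-1,2)
descent: ρ → (2,5,-1)  [lands on river]
river: ρ → (-1,5,2)
river: ρ → (2,3,-3)
river: ρ → (-3,3,2)
ρ-cycle length = 4 (tail of 2 descent steps not counted)

4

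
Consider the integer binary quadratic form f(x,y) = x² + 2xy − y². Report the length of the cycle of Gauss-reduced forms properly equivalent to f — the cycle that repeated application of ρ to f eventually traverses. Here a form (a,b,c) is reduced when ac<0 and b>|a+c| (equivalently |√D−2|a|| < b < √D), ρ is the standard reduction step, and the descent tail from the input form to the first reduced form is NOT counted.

D = 8, ⌊√D⌋ = 2
river: ρ → (-1,2,1)
river: ρ → (1,2,-1)
ρ-cycle length = 2 (tail of 0 descent steps not counted)

2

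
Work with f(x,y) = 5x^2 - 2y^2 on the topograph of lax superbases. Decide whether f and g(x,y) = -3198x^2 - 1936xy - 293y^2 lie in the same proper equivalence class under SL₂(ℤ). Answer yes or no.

D₁ = 40, D₂ = 40
river cycle of f (length 6): (-2, 4, 3), (3, 2, -3), (-3, 4, 2), (2, 4, -3), (-3, 2, 3), (3, 4, -2)
river cycle of g (length 6): (-2, 4, 3), (3, 2, -3), (-3, 4, 2), (2, 4, -3), (-3, 2, 3), (3, 4, -2)
cycles coincide ⇒ equivalent

yes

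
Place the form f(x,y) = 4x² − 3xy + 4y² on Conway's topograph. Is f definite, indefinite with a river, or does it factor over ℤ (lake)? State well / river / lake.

D = b²−4ac = (-3)² − 4·4·4 = -55
D < 0 ⇒ definite ⇒ every region one sign ⇒ single well

well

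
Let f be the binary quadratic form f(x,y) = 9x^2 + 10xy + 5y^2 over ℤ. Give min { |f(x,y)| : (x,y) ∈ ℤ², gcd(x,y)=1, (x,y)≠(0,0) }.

translate: b→-8 (≡10 mod 18), so (9,10,5)→(9,-8,4)
flip: (9,-8,4)→(4,8,9)
translate: b→0 (≡8 mod 8), so (4,8,9)→(4,0,5)
reduced (well bottom): (4,0,5) with a≤c, −a<b≤a
well minimum = a = 4

4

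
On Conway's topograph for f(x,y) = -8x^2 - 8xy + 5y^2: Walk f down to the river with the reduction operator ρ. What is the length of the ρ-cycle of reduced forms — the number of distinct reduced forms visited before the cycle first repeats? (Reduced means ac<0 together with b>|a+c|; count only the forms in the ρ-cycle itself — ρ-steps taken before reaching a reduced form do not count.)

D = 224, ⌊√D⌋ = 14
descent: ρ → (5,8,-8)  [lands on river]
river: ρ → (-8,8,5)
river: ρ → (5,12,-4)
river: ρ → (-4,12,5)
ρ-cycle length = 4 (tail of 1 descent step not counted)

4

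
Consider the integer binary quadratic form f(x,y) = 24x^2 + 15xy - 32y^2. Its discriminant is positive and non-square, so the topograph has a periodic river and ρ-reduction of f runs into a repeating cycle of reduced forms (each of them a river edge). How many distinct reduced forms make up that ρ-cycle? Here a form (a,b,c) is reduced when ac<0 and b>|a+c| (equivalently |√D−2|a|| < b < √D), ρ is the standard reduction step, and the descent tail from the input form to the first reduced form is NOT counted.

D = 3297, ⌊√D⌋ = 57
river: ρ → (-32,49,7)
river: ρ → (7,49,-32)
river: ρ → (-32,15,24)
river: ρ → (24,33,-23)
river: ρ → (-23,13,34)
river: ρ → (34,55,-2)
river: ρ → (-2,57,6)
river: ρ → (6,51,-29)
river: ρ → (-29,7,28)
river: ρ → (28,49,-8)
river: ρ → (-8,47,34)
river: ρ → (34,21,-21)
river: ρ → (-21,21,34)
river: ρ → (34,47,-8)
river: ρ → (-8,49,28)
river: ρ → (28,7,-29)
river: ρ → (-29,51,6)
river: ρ → (6,57,-2)
river: ρ → (-2,55,34)
river: ρ → (34,13,-23)
river: ρ → (-23,33,24)
river: ρ → (24,15,-32)
ρ-cycle length = 22 (tail of 0 descent steps not counted)

22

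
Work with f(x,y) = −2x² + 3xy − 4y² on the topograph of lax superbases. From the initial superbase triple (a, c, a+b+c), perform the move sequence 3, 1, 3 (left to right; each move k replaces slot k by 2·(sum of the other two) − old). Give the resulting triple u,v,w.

start (-2,-4,-3) = (f(1,0),f(0,1),f(1,1))
replace slot 3: 2·((-2)+(-4)) − (-3) = -9 → (-2,-4,-9)
replace slot 1: 2·((-4)+(-9)) − (-2) = -24 → (-24,-4,-9)
replace slot 3: 2·((-24)+(-4)) − (-9) = -47 → (-24,-4,-47)

-24,-4,-47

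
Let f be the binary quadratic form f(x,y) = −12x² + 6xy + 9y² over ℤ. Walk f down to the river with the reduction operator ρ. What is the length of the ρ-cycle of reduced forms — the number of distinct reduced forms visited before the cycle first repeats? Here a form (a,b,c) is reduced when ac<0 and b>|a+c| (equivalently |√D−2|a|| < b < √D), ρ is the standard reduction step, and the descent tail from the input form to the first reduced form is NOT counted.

D = 468, ⌊√D⌋ = 21
river: ρ → (9,12,-9)
river: ρ → (-9,6,12)
river: ρ → (12,18,-3)
river: ρ → (-3,18,12)
river: ρ → (12,6,-9)
river: ρ → (-9,12,9)
river: ρ → (9,6,-12)
river: ρ → (-12,18,3)
river: ρ → (3,18,-12)
river: ρ → (-12,6,9)
ρ-cycle length = 10 (tail of 0 descent steps not counted)

10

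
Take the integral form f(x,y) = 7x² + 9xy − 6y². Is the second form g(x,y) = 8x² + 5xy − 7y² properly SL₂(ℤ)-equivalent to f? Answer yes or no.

D₁ = 249, D₂ = 249
river cycle of f (length 16): (-6, 15, 1), (1, 15, -6), (-6, 9, 7), (7, 5, -8), (-8, 11, 4), (4, 13, -5), (-5, 7, 10), (10, 13, -2), (-2, 15, 3), (3, 15, -2), … (6 more)
river cycle of g (length 16): (-7, 9, 6), (6, 15, -1), (-1, 15, 6), (6, 9, -7), (-7, 5, 8), (8, 11, -4), (-4, 13, 5), (5, 7, -10), (-10, 13, 2), (2, 15, -3), … (6 more)
cycles differ ⇒ inequivalent

no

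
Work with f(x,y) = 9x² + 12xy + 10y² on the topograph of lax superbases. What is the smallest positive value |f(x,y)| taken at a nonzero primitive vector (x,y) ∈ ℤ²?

translate: b→-6 (≡12 mod 18), so (9,12,10)→(9,-6,7)
flip: (9,-6,7)→(7,6,9)
reduced (well bottom): (7,6,9) with a≤c, −a<b≤a
well minimum = a = 7

7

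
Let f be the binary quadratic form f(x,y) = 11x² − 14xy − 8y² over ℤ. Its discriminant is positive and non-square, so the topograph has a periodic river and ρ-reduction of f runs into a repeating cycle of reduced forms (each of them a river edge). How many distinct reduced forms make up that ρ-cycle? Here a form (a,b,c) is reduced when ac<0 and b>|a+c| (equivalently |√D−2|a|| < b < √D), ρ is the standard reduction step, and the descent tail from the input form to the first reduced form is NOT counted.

D = 548, ⌊√D⌋ = 23
descent: ρ → (-8,14,11)  [lands on river]
river: ρ → (11,8,-11)
river: ρ → (-11,14,8)
river: ρ → (8,18,-7)
river: ρ → (-7,10,16)
river: ρ → (16,22,-1)
river: ρ → (-1,22,16)
river: ρ → (16,10,-7)
river: ρ → (-7,18,8)
river: ρ → (8,14,-11)
river: ρ → (-11,8,11)
river: ρ → (11,14,-8)
river: ρ → (-8,18,7)
river: ρ → (7,10,-16)
river: ρ → (-16,22,1)
river: ρ → (1,22,-16)
river: ρ → (-16,10,7)
river: ρ → (7,18,-8)
ρ-cycle length = 18 (tail of 1 descent step not counted)

18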